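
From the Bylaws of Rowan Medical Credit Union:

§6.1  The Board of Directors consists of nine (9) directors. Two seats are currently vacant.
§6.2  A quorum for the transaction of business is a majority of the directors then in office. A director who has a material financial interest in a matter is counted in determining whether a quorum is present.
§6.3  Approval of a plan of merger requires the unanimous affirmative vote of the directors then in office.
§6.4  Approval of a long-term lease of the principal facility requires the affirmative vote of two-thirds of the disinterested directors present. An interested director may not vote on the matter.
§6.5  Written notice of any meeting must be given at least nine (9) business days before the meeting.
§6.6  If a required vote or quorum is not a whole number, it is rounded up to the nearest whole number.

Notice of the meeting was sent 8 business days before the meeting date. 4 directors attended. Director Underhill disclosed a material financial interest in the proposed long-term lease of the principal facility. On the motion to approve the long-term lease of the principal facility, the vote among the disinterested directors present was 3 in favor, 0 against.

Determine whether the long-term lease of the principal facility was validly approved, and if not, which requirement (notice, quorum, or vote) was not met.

Notice: 8 business days given; 9 required (8 < 9). Not satisfied.
Quorum: 4 present (interested directors count toward quorum); quorum is 4. Satisfied.
Vote: the long-term lease of the principal facility requires two-thirds of the disinterested directors present (4 − 1 = 3). 2/3 of 3 = 2, so 2 affirmative votes are needed; 3 voted in favor. Satisfied.

Invalid — notice requirement not satisfied.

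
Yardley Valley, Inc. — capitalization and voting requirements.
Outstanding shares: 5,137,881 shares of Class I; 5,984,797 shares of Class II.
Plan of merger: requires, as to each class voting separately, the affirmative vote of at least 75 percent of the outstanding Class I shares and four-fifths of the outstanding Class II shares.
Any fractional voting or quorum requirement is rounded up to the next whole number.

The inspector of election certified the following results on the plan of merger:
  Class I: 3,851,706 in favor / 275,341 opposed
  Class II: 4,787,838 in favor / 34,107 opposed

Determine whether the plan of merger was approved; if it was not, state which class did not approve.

Not approved — the Class I shares did not give the required vote.

Class I: 3/4 of 5137881 = 3853410.75, rounded up to 3853411; 3,853,411 required, 3,851,706 in favor — not approved.
Class II: 4/5 of 5984797 = 4787837.60, rounded up to 4787838; 4,787,838 required, 4,787,838 in favor — approved.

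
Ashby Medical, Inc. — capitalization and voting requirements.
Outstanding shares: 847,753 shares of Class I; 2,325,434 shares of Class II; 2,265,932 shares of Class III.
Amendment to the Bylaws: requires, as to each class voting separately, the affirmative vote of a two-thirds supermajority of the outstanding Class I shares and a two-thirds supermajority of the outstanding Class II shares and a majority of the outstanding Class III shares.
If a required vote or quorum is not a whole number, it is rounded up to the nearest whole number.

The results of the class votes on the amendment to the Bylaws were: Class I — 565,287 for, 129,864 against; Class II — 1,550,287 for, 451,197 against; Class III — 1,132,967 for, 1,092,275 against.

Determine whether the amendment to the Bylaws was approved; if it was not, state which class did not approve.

Not approved — the Class II shares did not give the required vote.

Class I: 2/3 of 847753 = 565168.67, rounded up to 565169; 565,169 required, 565,287 in favor — approved.
Class II: 2/3 of 2325434 = 1550289.33, rounded up to 1550290; 1,550,290 required, 1,550,287 in favor — not approved.
Class III: a majority of 2265932 is 1132967; 1,132,967 required, 1,132,967 in favor — approved.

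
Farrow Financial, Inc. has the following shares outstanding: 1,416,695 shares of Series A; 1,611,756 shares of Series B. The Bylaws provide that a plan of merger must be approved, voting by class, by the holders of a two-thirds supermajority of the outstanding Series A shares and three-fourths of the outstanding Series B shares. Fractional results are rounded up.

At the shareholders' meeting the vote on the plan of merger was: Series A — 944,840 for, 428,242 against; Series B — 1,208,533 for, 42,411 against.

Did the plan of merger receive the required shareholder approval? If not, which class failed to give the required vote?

Not approved — the Series B shares did not give the required vote.

Series A: 2/3 of 1416695 = 944463.33, rounded up to 944464; 944,464 required, 944,840 in favor — approved.
Series B: 3/4 of 1611756 = 1208817; 1,208,817 required, 1,208,533 in favor — not approved.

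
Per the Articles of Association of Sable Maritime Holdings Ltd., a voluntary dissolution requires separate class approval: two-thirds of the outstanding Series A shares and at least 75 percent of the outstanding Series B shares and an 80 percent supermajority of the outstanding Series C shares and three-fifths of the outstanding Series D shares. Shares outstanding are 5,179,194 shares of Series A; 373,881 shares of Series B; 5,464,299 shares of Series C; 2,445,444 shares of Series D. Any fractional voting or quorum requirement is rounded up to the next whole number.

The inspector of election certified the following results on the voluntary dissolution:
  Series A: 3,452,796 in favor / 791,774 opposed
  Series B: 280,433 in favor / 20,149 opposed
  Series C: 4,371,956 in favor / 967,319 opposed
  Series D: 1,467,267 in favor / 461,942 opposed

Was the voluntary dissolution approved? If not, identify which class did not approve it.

Approved — every class gave the required vote.

Series A: 2/3 of 5179194 = 3452796; 3,452,796 required, 3,452,796 in favor — approved.
Series B: 3/4 of 373881 = 280410.75, rounded up to 280411; 280,411 required, 280,433 in favor — approved.
Series C: 4/5 of 5464299 = 4371439.20, rounded up to 4371440; 4,371,440 required, 4,371,956 in favor — approved.
Series D: 3/5 of 2445444 = 1467266.40, rounded up to 1467267; 1,467,267 required, 1,467,267 in favor — approved.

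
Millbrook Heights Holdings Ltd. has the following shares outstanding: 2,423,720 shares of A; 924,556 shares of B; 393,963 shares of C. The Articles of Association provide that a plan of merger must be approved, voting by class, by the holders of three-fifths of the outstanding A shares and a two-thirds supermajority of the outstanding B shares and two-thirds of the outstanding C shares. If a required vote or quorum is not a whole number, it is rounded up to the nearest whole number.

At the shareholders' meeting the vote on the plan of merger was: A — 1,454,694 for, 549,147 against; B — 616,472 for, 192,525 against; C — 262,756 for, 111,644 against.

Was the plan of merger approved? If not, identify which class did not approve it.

Approved — every class gave the required vote.

A: 3/5 of 2423720 = 1454232; 1,454,232 required, 1,454,694 in favor — approved.
B: 2/3 of 924556 = 616370.67, rounded up to 616371; 616,371 required, 616,472 in favor — approved.
C: 2/3 of 393963 = 262642; 262,642 required, 262,756 in favor — approved.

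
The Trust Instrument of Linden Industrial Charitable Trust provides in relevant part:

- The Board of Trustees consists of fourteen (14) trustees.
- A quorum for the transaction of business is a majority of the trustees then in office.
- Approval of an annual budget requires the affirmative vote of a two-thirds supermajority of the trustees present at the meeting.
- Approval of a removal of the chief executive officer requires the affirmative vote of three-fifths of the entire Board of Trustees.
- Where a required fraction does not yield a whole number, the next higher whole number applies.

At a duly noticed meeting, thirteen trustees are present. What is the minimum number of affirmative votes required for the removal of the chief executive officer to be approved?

9

The removal of the chief executive officer requires three-fifths of the entire Board of Trustees (14).
3/5 of 14 = 8.40, rounded up to 9.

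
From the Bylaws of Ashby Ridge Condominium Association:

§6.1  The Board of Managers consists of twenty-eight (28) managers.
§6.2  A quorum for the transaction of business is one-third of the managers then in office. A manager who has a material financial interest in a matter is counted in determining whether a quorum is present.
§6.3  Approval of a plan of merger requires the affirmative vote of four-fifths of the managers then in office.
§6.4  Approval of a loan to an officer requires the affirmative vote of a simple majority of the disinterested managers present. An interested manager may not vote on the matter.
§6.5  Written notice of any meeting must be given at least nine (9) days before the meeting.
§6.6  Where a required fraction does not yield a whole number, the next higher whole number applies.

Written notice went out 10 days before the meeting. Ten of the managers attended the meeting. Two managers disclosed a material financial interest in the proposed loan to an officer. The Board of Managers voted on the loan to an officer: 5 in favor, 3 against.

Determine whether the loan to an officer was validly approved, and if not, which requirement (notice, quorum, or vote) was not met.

Valid — all requirements satisfied.

Notice: 10 days given; 9 required (10 ≥ 9). Satisfied.
Quorum: 10 present (interested managers count toward quorum); quorum is 10. Satisfied.
Vote: the loan to an officer requires a majority of the disinterested managers present (10 − 2 = 8). A majority of 8 is 5, so 5 affirmative votes are needed; 5 voted in favor. Satisfied.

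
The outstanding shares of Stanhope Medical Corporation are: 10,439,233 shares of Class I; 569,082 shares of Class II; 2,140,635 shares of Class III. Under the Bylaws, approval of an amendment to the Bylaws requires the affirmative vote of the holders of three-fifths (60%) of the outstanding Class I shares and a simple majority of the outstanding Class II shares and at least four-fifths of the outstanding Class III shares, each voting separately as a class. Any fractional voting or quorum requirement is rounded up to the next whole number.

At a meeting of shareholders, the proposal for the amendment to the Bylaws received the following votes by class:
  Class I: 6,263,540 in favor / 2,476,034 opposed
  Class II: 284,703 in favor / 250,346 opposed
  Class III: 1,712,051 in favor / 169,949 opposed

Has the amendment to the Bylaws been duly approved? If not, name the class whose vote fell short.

Not approved — the Class III shares did not give the required vote.

Class I: 3/5 of 10439233 = 6263539.80, rounded up to 6263540; 6,263,540 required, 6,263,540 in favor — approved.
Class II: a majority of 569082 is 284542; 284,542 required, 284,703 in favor — approved.
Class III: 4/5 of 2140635 = 1712508; 1,712,508 required, 1,712,051 in favor — not approved.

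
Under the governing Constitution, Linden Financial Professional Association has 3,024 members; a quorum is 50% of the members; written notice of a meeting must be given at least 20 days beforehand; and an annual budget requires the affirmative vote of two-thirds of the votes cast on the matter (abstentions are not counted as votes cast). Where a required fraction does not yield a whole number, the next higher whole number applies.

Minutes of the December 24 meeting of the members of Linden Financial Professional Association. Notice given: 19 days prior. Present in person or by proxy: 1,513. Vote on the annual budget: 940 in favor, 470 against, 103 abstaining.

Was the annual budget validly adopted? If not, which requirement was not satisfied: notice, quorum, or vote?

Notice: 19 days given; 20 required. Not satisfied.
Quorum: 50% of 3,024 = 1,512; 1,513 present. Satisfied.
Vote: requires two-thirds of the votes cast (1,513 − 103 abstaining = 1,410); 2/3 of 1410 = 940, so 940 needed; 940 in favor. Satisfied.

Invalid — notice requirement not satisfied.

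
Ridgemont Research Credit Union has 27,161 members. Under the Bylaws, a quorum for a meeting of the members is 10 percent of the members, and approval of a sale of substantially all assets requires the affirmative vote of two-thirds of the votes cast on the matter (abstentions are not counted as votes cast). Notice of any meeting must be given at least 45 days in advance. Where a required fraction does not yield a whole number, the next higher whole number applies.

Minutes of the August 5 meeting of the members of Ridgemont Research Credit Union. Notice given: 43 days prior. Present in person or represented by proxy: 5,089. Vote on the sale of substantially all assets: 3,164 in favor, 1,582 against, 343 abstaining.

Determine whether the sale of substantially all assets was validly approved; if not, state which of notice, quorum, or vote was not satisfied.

Notice: 43 days given; 45 required. Not satisfied.
Quorum: 10% of 27,161 = 2,716.10, rounded up to 2,717; 5,089 present. Satisfied.
Vote: requires two-thirds of the votes cast (5,089 − 343 abstaining = 4,746); 2/3 of 4746 = 3164, so 3,164 needed; 3,164 in favor. Satisfied.

Invalid — notice requirement not satisfied.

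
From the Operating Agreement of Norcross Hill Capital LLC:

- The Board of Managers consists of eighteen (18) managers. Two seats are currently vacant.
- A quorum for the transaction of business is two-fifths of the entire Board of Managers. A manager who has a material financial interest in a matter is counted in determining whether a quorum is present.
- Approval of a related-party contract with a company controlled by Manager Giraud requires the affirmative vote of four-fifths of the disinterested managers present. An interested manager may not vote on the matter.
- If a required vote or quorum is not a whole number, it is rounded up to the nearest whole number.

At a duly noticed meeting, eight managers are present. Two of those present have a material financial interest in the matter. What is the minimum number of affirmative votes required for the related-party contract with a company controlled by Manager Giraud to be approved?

5

The related-party contract with a company controlled by Manager Giraud requires four-fifths of the disinterested managers present (8 − 2 = 6).
4/5 of 6 = 4.80, rounded up to 5.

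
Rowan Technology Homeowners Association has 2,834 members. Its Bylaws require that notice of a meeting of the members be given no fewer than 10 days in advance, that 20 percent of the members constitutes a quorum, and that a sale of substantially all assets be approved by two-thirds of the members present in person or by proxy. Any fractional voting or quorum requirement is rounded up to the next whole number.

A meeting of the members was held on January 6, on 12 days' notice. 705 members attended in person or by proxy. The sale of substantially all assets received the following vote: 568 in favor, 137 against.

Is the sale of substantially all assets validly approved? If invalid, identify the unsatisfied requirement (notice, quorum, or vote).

Notice: 12 days given; 10 required. Satisfied.
Quorum: 20% of 2,834 = 566.80, rounded up to 567; 705 present. Satisfied.
Vote: requires two-thirds of those present (705); 2/3 of 705 = 470, so 470 needed; 568 in favor. Satisfied.

Valid — all requirements satisfied.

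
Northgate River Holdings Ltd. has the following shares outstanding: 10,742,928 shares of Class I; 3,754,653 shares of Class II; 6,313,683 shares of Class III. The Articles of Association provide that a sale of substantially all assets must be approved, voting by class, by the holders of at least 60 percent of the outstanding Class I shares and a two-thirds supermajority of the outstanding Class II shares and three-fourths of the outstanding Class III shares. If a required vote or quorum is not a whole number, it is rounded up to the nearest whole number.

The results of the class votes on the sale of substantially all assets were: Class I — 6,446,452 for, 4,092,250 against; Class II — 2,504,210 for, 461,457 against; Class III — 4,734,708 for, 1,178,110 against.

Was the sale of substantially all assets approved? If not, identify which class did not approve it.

Class I: 3/5 of 10742928 = 6445756.80, rounded up to 6445757; 6,445,757 required, 6,446,452 in favor — approved.
Class II: 2/3 of 3754653 = 2503102; 2,503,102 required, 2,504,210 in favor — approved.
Class III: 3/4 of 6313683 = 4735262.25, rounded up to 4735263; 4,735,263 required, 4,734,708 in favor — not approved.

Not approved — the Class III shares did not give the required vote.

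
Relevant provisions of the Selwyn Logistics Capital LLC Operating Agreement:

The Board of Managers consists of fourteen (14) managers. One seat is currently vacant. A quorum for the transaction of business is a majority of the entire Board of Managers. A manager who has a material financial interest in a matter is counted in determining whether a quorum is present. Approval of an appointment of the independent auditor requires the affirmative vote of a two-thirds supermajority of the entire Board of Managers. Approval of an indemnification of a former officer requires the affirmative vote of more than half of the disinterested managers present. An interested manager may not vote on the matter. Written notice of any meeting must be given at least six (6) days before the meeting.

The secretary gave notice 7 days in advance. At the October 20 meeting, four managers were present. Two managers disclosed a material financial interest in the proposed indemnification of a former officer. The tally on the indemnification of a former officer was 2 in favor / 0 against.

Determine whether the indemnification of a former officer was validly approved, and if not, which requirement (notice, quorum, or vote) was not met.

Notice: 7 days given; 6 required (7 ≥ 6). Satisfied.
Quorum: 4 present (interested managers count toward quorum); quorum is 8. Not satisfied.
Vote: the indemnification of a former officer requires a majority of the disinterested managers present (4 − 2 = 2). A majority of 2 is 2, so 2 affirmative votes are needed; 2 voted in favor. Satisfied. (Moot — without a quorum no business can be validly transacted.)

Invalid — quorum requirement not satisfied.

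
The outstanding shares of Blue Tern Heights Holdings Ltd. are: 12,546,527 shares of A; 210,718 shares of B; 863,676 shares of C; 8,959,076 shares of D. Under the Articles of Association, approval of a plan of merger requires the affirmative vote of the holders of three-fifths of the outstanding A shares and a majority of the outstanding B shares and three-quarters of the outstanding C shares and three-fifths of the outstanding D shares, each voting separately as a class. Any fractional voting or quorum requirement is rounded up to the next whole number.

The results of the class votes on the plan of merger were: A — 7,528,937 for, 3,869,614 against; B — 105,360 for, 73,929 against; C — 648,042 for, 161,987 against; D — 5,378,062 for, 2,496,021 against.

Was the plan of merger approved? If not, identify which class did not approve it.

A: 3/5 of 12546527 = 7527916.20, rounded up to 7527917; 7,527,917 required, 7,528,937 in favor — approved.
B: a majority of 210718 is 105360; 105,360 required, 105,360 in favor — approved.
C: 3/4 of 863676 = 647757; 647,757 required, 648,042 in favor — approved.
D: 3/5 of 8959076 = 5375445.60, rounded up to 5375446; 5,375,446 required, 5,378,062 in favor — approved.

Approved — every class gave the required vote.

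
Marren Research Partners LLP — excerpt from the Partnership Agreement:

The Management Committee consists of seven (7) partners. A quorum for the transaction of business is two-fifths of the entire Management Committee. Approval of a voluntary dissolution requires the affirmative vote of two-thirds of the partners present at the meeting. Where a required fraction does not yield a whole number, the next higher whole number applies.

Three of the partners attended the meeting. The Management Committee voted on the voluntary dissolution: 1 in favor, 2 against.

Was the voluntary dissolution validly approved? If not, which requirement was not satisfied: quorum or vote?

Invalid — vote requirement not satisfied.

Quorum: 3 present; quorum is 3. Satisfied.
Vote: the voluntary dissolution requires two-thirds of the partners present (3). 2/3 of 3 = 2, so 2 affirmative votes are needed; 1 voted in favor. Not satisfied.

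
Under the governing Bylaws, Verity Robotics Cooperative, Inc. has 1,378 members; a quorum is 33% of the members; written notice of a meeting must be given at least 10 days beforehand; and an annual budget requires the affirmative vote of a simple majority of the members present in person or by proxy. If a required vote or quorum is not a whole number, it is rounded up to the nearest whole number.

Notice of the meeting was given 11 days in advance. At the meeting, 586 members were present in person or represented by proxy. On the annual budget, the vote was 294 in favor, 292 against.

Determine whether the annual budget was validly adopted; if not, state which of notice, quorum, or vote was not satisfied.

Notice: 11 days given; 10 required. Satisfied.
Quorum: 33% of 1,378 = 454.74, rounded up to 455; 586 present. Satisfied.
Vote: requires a majority of those present (586); a majority of 586 is 294, so 294 needed; 294 in favor. Satisfied.

Valid — all requirements satisfied.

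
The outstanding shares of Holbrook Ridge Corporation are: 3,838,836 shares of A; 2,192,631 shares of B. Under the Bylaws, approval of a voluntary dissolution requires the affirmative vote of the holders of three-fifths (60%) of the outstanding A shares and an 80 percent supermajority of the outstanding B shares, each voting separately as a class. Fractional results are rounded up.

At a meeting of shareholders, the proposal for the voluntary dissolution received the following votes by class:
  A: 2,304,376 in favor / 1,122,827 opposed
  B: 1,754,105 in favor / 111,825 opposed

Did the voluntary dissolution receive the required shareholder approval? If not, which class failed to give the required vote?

Approved — every class gave the required vote.

A: 3/5 of 3838836 = 2303301.60, rounded up to 2303302; 2,303,302 required, 2,304,376 in favor — approved.
B: 4/5 of 2192631 = 1754104.80, rounded up to 1754105; 1,754,105 required, 1,754,105 in favor — approved.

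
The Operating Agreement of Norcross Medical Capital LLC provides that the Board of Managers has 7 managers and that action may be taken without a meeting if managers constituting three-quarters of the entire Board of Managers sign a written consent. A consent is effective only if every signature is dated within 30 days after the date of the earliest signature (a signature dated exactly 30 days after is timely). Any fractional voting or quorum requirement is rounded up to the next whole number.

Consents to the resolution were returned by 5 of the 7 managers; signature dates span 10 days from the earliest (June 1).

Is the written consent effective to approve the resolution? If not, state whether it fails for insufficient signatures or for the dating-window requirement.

Signatures required: three-quarters of 7 — 3/4 of 7 = 5.25, rounded up to 6, so 6 needed; 5 signed. Insufficient.
Dating window: the latest signature is 10 days after the earliest; the limit is 30 days. Within the window.

Not effective — insufficient signatures.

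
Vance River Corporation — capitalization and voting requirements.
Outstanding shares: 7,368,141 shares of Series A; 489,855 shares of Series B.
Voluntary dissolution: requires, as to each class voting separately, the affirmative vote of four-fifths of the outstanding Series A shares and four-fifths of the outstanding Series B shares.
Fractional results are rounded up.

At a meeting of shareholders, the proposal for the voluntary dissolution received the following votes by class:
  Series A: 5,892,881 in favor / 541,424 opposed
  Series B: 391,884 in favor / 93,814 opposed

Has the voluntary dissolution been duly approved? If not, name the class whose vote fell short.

Series A: 4/5 of 7368141 = 5894512.80, rounded up to 5894513; 5,894,513 required, 5,892,881 in favor — not approved.
Series B: 4/5 of 489855 = 391884; 391,884 required, 391,884 in favor — approved.

Not approved — the Series A shares did not give the required vote.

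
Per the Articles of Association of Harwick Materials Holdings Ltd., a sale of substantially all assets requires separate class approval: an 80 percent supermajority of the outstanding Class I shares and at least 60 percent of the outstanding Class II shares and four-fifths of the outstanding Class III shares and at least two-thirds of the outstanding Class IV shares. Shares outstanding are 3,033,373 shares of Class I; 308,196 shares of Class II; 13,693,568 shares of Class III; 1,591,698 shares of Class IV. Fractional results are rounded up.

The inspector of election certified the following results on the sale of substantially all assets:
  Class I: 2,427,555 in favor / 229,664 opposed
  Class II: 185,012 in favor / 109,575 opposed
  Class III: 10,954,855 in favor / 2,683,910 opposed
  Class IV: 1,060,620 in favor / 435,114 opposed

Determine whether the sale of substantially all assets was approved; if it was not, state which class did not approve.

Not approved — the Class IV shares did not give the required vote.

Class I: 4/5 of 3033373 = 2426698.40, rounded up to 2426699; 2,426,699 required, 2,427,555 in favor — approved.
Class II: 3/5 of 308196 = 184917.60, rounded up to 184918; 184,918 required, 185,012 in favor — approved.
Class III: 4/5 of 13693568 = 10954854.40, rounded up to 10954855; 10,954,855 required, 10,954,855 in favor — approved.
Class IV: 2/3 of 1591698 = 1061132; 1,061,132 required, 1,060,620 in favor — not approved.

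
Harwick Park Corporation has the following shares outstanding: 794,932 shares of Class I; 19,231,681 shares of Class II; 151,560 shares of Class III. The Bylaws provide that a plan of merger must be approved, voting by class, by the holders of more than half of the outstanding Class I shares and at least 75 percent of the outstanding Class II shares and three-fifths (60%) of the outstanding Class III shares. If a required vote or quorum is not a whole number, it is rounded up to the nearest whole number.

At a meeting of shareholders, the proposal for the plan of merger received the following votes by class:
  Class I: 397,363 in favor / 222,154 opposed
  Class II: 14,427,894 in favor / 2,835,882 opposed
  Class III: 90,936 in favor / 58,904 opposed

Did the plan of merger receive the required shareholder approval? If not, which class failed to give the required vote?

Not approved — the Class I shares did not give the required vote.

Class I: a majority of 794932 is 397467; 397,467 required, 397,363 in favor — not approved.
Class II: 3/4 of 19231681 = 14423760.75, rounded up to 14423761; 14,423,761 required, 14,427,894 in favor — approved.
Class III: 3/5 of 151560 = 90936; 90,936 required, 90,936 in favor — approved.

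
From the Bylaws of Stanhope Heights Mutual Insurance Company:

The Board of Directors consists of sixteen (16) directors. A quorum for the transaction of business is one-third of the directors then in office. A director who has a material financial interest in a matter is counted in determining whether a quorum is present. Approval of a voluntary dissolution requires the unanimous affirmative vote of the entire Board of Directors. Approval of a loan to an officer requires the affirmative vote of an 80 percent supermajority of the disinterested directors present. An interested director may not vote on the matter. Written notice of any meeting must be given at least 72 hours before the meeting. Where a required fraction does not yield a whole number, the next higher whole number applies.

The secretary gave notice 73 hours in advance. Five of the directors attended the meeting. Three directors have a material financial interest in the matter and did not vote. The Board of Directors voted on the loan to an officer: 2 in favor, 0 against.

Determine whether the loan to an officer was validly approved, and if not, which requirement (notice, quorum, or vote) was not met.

Invalid — quorum requirement not satisfied.

Notice: 73 hours given; 72 required (73 ≥ 72). Satisfied.
Quorum: 5 present (interested directors count toward quorum); quorum is 6. Not satisfied.
Vote: the loan to an officer requires four-fifths of the disinterested directors present (5 − 3 = 2). 4/5 of 2 = 1.60, rounded up to 2, so 2 affirmative votes are needed; 2 voted in favor. Satisfied. (Moot — without a quorum no business can be validly transacted.)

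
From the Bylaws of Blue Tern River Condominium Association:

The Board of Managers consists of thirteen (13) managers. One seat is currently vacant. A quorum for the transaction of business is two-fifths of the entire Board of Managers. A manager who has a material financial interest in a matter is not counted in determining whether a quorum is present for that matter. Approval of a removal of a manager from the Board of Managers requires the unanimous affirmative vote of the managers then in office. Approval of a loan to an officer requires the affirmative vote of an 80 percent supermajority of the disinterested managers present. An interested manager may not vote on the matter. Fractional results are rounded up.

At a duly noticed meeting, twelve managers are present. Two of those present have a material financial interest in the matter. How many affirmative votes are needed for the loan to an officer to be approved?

The loan to an officer requires four-fifths of the disinterested managers present (12 − 2 = 10).
4/5 of 10 = 8.

8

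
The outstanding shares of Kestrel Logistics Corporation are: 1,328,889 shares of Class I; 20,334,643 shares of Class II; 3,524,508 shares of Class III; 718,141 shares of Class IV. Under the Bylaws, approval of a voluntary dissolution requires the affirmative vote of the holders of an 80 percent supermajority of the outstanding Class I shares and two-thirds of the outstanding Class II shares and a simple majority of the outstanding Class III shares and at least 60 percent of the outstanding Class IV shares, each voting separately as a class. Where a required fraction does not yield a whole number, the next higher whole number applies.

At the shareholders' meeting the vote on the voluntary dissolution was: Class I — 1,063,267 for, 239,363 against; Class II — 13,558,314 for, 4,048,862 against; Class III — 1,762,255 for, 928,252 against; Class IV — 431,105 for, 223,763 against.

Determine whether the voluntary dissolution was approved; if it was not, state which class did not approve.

Class I: 4/5 of 1328889 = 1063111.20, rounded up to 1063112; 1,063,112 required, 1,063,267 in favor — approved.
Class II: 2/3 of 20334643 = 13556428.67, rounded up to 13556429; 13,556,429 required, 13,558,314 in favor — approved.
Class III: a majority of 3524508 is 1762255; 1,762,255 required, 1,762,255 in favor — approved.
Class IV: 3/5 of 718141 = 430884.60, rounded up to 430885; 430,885 required, 431,105 in favor — approved.

Approved — every class gave the required vote.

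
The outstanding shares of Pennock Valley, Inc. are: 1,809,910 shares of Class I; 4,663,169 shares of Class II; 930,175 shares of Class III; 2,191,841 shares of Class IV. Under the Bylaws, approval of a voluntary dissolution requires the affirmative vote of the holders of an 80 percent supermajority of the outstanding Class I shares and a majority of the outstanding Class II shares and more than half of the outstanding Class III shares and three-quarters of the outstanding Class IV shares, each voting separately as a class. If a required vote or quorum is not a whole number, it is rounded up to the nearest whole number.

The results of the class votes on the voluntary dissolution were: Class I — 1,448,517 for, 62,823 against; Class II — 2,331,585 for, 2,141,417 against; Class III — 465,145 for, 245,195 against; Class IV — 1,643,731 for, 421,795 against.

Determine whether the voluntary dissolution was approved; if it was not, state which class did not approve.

Not approved — the Class IV shares did not give the required vote.

Class I: 4/5 of 1809910 = 1447928; 1,447,928 required, 1,448,517 in favor — approved.
Class II: a majority of 4663169 is 2331585; 2,331,585 required, 2,331,585 in favor — approved.
Class III: a majority of 930175 is 465088; 465,088 required, 465,145 in favor — approved.
Class IV: 3/4 of 2191841 = 1643880.75, rounded up to 1643881; 1,643,881 required, 1,643,731 in favor — not approved.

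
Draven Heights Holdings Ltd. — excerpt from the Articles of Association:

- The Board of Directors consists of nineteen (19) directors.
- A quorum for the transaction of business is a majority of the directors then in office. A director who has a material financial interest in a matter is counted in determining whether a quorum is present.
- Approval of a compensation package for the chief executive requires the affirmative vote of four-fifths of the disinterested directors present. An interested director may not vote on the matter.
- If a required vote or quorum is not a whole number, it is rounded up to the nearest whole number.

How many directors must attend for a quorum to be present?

A majority of 19 is 10.

10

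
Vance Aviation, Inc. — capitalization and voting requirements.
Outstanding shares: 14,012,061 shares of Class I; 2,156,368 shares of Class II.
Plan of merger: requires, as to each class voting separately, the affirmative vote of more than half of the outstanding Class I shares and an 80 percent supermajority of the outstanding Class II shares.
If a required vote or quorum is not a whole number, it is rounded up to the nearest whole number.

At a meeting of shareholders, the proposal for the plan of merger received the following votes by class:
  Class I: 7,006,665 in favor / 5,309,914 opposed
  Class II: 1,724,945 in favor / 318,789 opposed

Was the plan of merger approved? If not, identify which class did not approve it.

Not approved — the Class II shares did not give the required vote.

Class I: a majority of 14012061 is 7006031; 7,006,031 required, 7,006,665 in favor — approved.
Class II: 4/5 of 2156368 = 1725094.40, rounded up to 1725095; 1,725,095 required, 1,724,945 in favor — not approved.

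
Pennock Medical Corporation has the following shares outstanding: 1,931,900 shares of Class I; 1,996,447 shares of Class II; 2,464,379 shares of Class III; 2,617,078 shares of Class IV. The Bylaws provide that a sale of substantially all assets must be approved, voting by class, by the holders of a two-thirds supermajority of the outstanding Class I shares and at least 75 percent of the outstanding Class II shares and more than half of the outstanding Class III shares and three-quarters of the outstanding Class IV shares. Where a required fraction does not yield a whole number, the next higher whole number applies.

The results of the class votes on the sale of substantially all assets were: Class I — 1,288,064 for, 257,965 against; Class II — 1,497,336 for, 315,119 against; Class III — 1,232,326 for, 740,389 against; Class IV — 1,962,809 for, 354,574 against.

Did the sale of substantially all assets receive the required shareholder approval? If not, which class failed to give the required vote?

Approved — every class gave the required vote.

Class I: 2/3 of 1931900 = 1287933.33, rounded up to 1287934; 1,287,934 required, 1,288,064 in favor — approved.
Class II: 3/4 of 1996447 = 1497335.25, rounded up to 1497336; 1,497,336 required, 1,497,336 in favor — approved.
Class III: a majority of 2464379 is 1232190; 1,232,190 required, 1,232,326 in favor — approved.
Class IV: 3/4 of 2617078 = 1962808.50, rounded up to 1962809; 1,962,809 required, 1,962,809 in favor — approved.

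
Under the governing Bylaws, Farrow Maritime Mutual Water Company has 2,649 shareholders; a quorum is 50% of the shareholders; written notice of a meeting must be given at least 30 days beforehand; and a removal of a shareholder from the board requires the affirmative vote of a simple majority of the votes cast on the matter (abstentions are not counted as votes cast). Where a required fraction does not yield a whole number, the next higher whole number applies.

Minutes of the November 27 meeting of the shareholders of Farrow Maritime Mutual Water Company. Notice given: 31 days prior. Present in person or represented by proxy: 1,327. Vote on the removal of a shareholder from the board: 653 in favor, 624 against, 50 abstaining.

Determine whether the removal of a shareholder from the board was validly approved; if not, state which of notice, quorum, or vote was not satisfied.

Notice: 31 days given; 30 required. Satisfied.
Quorum: 50% of 2,649 = 1,324.50, rounded up to 1,325; 1,327 present. Satisfied.
Vote: requires a majority of the votes cast (1,327 − 50 abstaining = 1,277); a majority of 1277 is 639, so 639 needed; 653 in favor. Satisfied.

Valid — all requirements satisfied.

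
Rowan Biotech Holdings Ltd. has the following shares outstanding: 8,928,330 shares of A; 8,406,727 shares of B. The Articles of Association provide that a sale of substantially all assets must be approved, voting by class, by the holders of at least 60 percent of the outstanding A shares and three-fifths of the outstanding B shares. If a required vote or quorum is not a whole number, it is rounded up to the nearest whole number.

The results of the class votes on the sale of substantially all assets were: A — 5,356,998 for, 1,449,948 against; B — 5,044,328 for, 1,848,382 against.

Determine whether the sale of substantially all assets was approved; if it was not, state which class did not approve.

A: 3/5 of 8928330 = 5356998; 5,356,998 required, 5,356,998 in favor — approved.
B: 3/5 of 8406727 = 5044036.20, rounded up to 5044037; 5,044,037 required, 5,044,328 in favor — approved.

Approved — every class gave the required vote.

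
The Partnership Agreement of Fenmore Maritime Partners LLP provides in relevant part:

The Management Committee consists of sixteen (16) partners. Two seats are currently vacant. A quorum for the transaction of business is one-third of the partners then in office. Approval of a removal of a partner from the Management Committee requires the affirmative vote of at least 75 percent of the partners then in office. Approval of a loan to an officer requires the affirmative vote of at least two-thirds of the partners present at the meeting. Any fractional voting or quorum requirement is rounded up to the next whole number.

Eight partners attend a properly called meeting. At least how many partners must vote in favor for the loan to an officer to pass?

The loan to an officer requires two-thirds of the partners present (8).
2/3 of 8 = 5.33, rounded up to 6.

6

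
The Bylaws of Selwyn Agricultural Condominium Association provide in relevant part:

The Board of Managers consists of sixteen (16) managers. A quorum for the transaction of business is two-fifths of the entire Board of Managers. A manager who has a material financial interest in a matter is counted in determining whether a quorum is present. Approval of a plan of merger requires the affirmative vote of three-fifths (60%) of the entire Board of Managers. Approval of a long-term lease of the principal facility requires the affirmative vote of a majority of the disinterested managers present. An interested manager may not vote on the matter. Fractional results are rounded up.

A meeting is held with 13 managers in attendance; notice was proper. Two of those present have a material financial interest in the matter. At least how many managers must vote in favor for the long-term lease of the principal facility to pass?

The long-term lease of the principal facility requires a majority of the disinterested managers present (13 − 2 = 11).
A majority of 11 is 6.

6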